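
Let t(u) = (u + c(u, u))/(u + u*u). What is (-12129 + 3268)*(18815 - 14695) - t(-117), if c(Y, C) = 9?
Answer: -13763259637/377 ≈ -3.6507e+7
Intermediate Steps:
t(u) = (9 + u)/(u + u²) (t(u) = (u + 9)/(u + u*u) = (9 + u)/(u + u²))
(-12129 + 3268)*(18815 - 14695) - t(-117) = (-12129 + 3268)*(18815 - 14695) - (9 - 117)/((-117)*(1 - 117)) = -8861*4120 - (-1)*(-108)/(117*(-116)) = -36507320 - (-1)*(-1)*(-108)/(117*116) = -36507320 - 1*(-3/377) = -36507320 + 3/377 = -13763259637/377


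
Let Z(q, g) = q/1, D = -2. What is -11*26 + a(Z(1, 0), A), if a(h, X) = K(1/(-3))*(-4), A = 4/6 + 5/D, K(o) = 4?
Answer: -302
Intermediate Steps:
A = -11/6 (A = 4/6 + 5/(-2) = 4*(⅙) + 5*(-½) = ⅔ - 5/2 = -11/6 ≈ -1.8333)
Z(q, g) = q (Z(q, g) = q*1 = q)
a(h, X) = -16 (a(h, X) = 4*(-4) = -16)
-11*26 + a(Z(1, 0), A) = -11*26 - 16 = -286 - 16 = -302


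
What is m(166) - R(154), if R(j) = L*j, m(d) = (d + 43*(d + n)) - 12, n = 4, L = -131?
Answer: 27638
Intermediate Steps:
m(d) = 160 + 44*d (m(d) = (d + 43*(d + 4)) - 12 = (d + 43*(4 + d)) - 12 = (d + (172 + 43*d)) - 12 = (172 + 44*d) - 12 = 160 + 44*d)
R(j) = -131*j
m(166) - R(154) = (160 + 44*166) - (-131)*154 = (160 + 7304) - 1*(-20174) = 7464 + 20174 = 27638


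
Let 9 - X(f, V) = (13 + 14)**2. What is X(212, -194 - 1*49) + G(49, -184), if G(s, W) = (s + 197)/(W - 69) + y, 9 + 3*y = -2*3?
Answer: -183671/253 ≈ -725.97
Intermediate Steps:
y = -5 (y = -3 + (-2*3)/3 = -3 + (1/3)*(-6) = -3 - 2 = -5)
X(f, V) = -720 (X(f, V) = 9 - (13 + 14)**2 = 9 - 1*27**2 = 9 - 1*729 = 9 - 729 = -720)
G(s, W) = -5 + (197 + s)/(-69 + W) (G(s, W) = (s + 197)/(W - 69) - 5 = (197 + s)/(-69 + W) - 5 = -5 + (197 + s)/(-69 + W))
X(212, -194 - 1*49) + G(49, -184) = -720 + (542 + 49 - 5*(-184))/(-69 - 184) = -720 + (542 + 49 + 920)/(-253) = -720 - 1/253*1511 = -720 - 1511/253 = -183671/253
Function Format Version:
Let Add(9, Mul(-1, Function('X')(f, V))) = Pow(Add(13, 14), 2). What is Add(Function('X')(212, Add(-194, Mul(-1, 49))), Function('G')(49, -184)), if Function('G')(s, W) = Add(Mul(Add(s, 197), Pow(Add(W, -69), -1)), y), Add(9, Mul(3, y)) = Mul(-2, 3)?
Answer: Rational(-183671, 253) ≈ -725.97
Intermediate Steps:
y = -5 (y = Add(-3, Mul(Rational(1, 3), Mul(-2, 3))) = Add(-3, Mul(Rational(1, 3), -6)) = Add(-3, -2) = -5)
Function('X')(f, V) = -720 (Function('X')(f, V) = Add(9, Mul(-1, Pow(Add(13, 14), 2))) = Add(9, Mul(-1, Pow(27, 2))) = Add(9, Mul(-1, 729)) = Add(9, -729) = -720)
Function('G')(s, W) = Add(-5, Mul(Pow(Add(-69, W), -1), Add(197, s))) (Function('G')(s, W) = Add(Mul(Add(s, 197), Pow(Add(W, -69), -1)), -5) = Add(Mul(Add(197, s), Pow(Add(-69, W), -1)), -5) = Add(Mul(Pow(Add(-69, W), -1), Add(197, s)), -5) = Add(-5, Mul(Pow(Add(-69, W), -1), Add(197, s))))
Add(Function('X')(212, Add(-194, Mul(-1, 49))), Function('G')(49, -184)) = Add(-720, Mul(Pow(Add(-69, -184), -1), Add(542, 49, Mul(-5, -184)))) = Add(-720, Mul(Pow(-253, -1), Add(542, 49, 920))) = Add(-720, Mul(Rational(-1, 253), 1511)) = Add(-720, Rational(-1511, 253)) = Rational(-183671, 253)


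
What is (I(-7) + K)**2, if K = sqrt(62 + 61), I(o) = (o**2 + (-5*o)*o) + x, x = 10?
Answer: (-186 + sqrt(123))**2 ≈ 30593.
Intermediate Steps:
I(o) = 10 - 4*o**2 (I(o) = (o**2 + (-5*o)*o) + 10 = (o**2 - 5*o**2) + 10 = -4*o**2 + 10 = 10 - 4*o**2)
K = sqrt(123) ≈ 11.091
(I(-7) + K)**2 = ((10 - 4*(-7)**2) + sqrt(123))**2 = ((10 - 4*49) + sqrt(123))**2 = ((10 - 196) + sqrt(123))**2 = (-186 + sqrt(123))**2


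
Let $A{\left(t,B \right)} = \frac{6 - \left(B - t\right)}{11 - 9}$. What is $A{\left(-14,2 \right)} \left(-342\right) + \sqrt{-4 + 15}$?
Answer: $1710 + \sqrt{11} \approx 1713.3$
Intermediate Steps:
$A{\left(t,B \right)} = 3 + \frac{t}{2} - \frac{B}{2}$ ($A{\left(t,B \right)} = \frac{6 + t - B}{2} = \left(6 + t - B\right) \frac{1}{2} = 3 + \frac{t}{2} - \frac{B}{2}$)
$A{\left(-14,2 \right)} \left(-342\right) + \sqrt{-4 + 15} = \left(3 + \frac{1}{2} \left(-14\right) - 1\right) \left(-342\right) + \sqrt{-4 + 15} = \left(3 - 7 - 1\right) \left(-342\right) + \sqrt{11} = \left(-5\right) \left(-342\right) + \sqrt{11} = 1710 + \sqrt{11}$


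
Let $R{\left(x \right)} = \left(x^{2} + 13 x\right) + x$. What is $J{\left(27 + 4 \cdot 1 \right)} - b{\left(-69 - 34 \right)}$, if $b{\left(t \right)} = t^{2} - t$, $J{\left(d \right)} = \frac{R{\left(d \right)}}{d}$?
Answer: $-10667$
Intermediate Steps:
$R{\left(x \right)} = x^{2} + 14 x$
$J{\left(d \right)} = 14 + d$ ($J{\left(d \right)} = \frac{d \left(14 + d\right)}{d} = 14 + d$)
$J{\left(27 + 4 \cdot 1 \right)} - b{\left(-69 - 34 \right)} = \left(14 + \left(27 + 4 \cdot 1\right)\right) - \left(-69 - 34\right) \left(-1 - 103\right) = \left(14 + \left(27 + 4\right)\right) - - 103 \left(-1 - 103\right) = \left(14 + 31\right) - \left(-103\right) \left(-104\right) = 45 - 10712 = -10667$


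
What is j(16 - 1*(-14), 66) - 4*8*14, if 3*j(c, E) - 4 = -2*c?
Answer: -1400/3 ≈ -466.67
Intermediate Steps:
j(c, E) = 4/3 - 2*c/3 (j(c, E) = 4/3 + (-2*c)/3 = 4/3 - 2*c/3)
j(16 - 1*(-14), 66) - 4*8*14 = (4/3 - 2*(16 - 1*(-14))/3) - 4*8*14 = (4/3 - 2*(16 + 14)/3) - 32*14 = (4/3 - ⅔*30) - 448 = (4/3 - 20) - 448 = -56/3 - 448 = -1400/3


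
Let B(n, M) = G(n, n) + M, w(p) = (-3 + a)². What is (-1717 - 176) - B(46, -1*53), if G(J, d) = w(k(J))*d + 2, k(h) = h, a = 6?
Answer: -2256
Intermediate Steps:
w(p) = 9 (w(p) = (-3 + 6)² = 3² = 9)
G(J, d) = 2 + 9*d (G(J, d) = 9*d + 2 = 2 + 9*d)
B(n, M) = 2 + M + 9*n (B(n, M) = (2 + 9*n) + M = 2 + M + 9*n)
(-1717 - 176) - B(46, -1*53) = (-1717 - 176) - (2 - 1*53 + 9*46) = -1893 - (2 - 53 + 414) = -1893 - 1*363 = -1893 - 363 = -2256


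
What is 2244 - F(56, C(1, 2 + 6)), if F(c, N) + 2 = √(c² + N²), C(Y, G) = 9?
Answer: 2246 - √3217 ≈ 2189.3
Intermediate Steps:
F(c, N) = -2 + √(N² + c²) (F(c, N) = -2 + √(c² + N²) = -2 + √(N² + c²))
2244 - F(56, C(1, 2 + 6)) = 2244 - (-2 + √(9² + 56²)) = 2244 - (-2 + √(81 + 3136)) = 2244 - (-2 + √3217) = 2244 + (2 - √3217) = 2246 - √3217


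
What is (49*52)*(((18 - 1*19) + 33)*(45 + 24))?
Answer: 5625984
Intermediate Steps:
(49*52)*(((18 - 1*19) + 33)*(45 + 24)) = 2548*(((18 - 19) + 33)*69) = 2548*((-1 + 33)*69) = 2548*(32*69) = 2548*2208 = 5625984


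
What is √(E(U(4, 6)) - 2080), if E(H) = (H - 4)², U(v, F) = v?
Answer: 4*I*√130 ≈ 45.607*I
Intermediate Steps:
E(H) = (-4 + H)²
√(E(U(4, 6)) - 2080) = √((-4 + 4)² - 2080) = √(0² - 2080) = √(0 - 2080) = √(-2080) = 4*I*√130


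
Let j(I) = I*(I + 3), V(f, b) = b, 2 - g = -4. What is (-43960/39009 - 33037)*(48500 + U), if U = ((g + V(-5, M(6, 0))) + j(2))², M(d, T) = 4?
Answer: -21007183975900/13003 ≈ -1.6156e+9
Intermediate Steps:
g = 6 (g = 2 - 1*(-4) = 2 + 4 = 6)
j(I) = I*(3 + I)
U = 400 (U = ((6 + 4) + 2*(3 + 2))² = (10 + 2*5)² = (10 + 10)² = 20² = 400)
(-43960/39009 - 33037)*(48500 + U) = (-43960/39009 - 33037)*(48500 + 400) = (-43960*1/39009 - 33037)*48900 = (-43960/39009 - 33037)*48900 = -1288784293/39009*48900 = -21007183975900/13003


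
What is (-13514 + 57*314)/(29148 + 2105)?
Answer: 4384/31253 ≈ 0.14027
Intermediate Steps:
(-13514 + 57*314)/(29148 + 2105) = (-13514 + 17898)/31253 = 4384*(1/31253) = 4384/31253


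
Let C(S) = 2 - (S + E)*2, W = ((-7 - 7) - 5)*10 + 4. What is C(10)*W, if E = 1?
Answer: 3720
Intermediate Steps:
W = -186 (W = (-14 - 5)*10 + 4 = -19*10 + 4 = -190 + 4 = -186)
C(S) = -2*S (C(S) = 2 - (S + 1)*2 = 2 - (1 + S)*2 = 2 - (2 + 2*S) = 2 + (-2 - 2*S) = -2*S)
C(10)*W = -2*10*(-186) = -20*(-186) = 3720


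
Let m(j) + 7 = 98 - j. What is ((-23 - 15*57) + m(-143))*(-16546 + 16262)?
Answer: 182896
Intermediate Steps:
m(j) = 91 - j (m(j) = -7 + (98 - j) = 91 - j)
((-23 - 15*57) + m(-143))*(-16546 + 16262) = ((-23 - 15*57) + (91 - 1*(-143)))*(-16546 + 16262) = ((-23 - 855) + (91 + 143))*(-284) = (-878 + 234)*(-284) = -644*(-284) = 182896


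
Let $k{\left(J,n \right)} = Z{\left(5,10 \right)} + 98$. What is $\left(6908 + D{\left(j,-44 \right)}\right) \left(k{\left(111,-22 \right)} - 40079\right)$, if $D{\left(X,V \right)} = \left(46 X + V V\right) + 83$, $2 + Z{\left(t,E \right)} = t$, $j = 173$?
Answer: $-675028530$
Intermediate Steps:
$Z{\left(t,E \right)} = -2 + t$
$k{\left(J,n \right)} = 101$ ($k{\left(J,n \right)} = \left(-2 + 5\right) + 98 = 3 + 98 = 101$)
$D{\left(X,V \right)} = 83 + V^{2} + 46 X$ ($D{\left(X,V \right)} = \left(46 X + V^{2}\right) + 83 = \left(V^{2} + 46 X\right) + 83 = 83 + V^{2} + 46 X$)
$\left(6908 + D{\left(j,-44 \right)}\right) \left(k{\left(111,-22 \right)} - 40079\right) = \left(6908 + \left(83 + \left(-44\right)^{2} + 46 \cdot 173\right)\right) \left(101 - 40079\right) = \left(6908 + \left(83 + 1936 + 7958\right)\right) \left(-39978\right) = \left(6908 + 9977\right) \left(-39978\right) = 16885 \left(-39978\right) = -675028530$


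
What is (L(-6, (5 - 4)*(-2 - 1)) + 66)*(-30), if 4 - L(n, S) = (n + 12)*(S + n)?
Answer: -3720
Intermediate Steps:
L(n, S) = 4 - (12 + n)*(S + n) (L(n, S) = 4 - (n + 12)*(S + n) = 4 - (12 + n)*(S + n))
(L(-6, (5 - 4)*(-2 - 1)) + 66)*(-30) = ((4 - 1*(-6)**2 - 12*(5 - 4)*(-2 - 1) - 12*(-6) - 1*(5 - 4)*(-2 - 1)*(-6)) + 66)*(-30) = ((4 - 1*36 - 12*(-3) + 72 - 1*1*(-3)*(-6)) + 66)*(-30) = ((4 - 36 - 12*(-3) + 72 - 1*(-3)*(-6)) + 66)*(-30) = ((4 - 36 + 36 + 72 - 18) + 66)*(-30) = (58 + 66)*(-30) = 124*(-30) = -3720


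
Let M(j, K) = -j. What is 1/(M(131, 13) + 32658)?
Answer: 1/32527 ≈ 3.0744e-5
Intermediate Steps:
1/(M(131, 13) + 32658) = 1/(-1*131 + 32658) = 1/(-131 + 32658) = 1/32527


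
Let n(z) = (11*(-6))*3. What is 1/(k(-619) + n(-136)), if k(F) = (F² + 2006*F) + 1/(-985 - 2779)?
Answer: -3764/3232338765 ≈ -1.1645e-6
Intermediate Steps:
n(z) = -198 (n(z) = -66*3 = -198)
k(F) = -1/3764 + F² + 2006*F (k(F) = (F² + 2006*F) + 1/(-3764) = (F² + 2006*F) - 1/3764 = -1/3764 + F² + 2006*F)
1/(k(-619) + n(-136)) = 1/((-1/3764 + (-619)² + 2006*(-619)) - 198) = 1/((-1/3764 + 383161 - 1241714) - 198) = 1/(-3231593493/3764 - 198) = 1/(-3232338765/3764) = -3764/3232338765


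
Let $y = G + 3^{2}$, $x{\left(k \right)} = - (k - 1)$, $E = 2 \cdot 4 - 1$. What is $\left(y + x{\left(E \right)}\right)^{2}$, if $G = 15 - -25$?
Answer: $1849$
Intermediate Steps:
$G = 40$ ($G = 15 + 25 = 40$)
$E = 7$ ($E = 8 - 1 = 7$)
$x{\left(k \right)} = 1 - k$ ($x{\left(k \right)} = - (-1 + k) = 1 - k$)
$y = 49$ ($y = 40 + 3^{2} = 40 + 9 = 49$)
$\left(y + x{\left(E \right)}\right)^{2} = \left(49 + \left(1 - 7\right)\right)^{2} = \left(49 - 6\right)^{2} = 43^{2} = 1849$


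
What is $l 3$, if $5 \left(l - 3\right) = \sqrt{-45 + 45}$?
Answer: $9$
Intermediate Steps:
$l = 3$ ($l = 3 + \frac{\sqrt{-45 + 45}}{5} = 3 + \frac{\sqrt{0}}{5} = 3 + \frac{1}{5} \cdot 0 = 3 + 0 = 3$)
$l 3 = 3 \cdot 3 = 9$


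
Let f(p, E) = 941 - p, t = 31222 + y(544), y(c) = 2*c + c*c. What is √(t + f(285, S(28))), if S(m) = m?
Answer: √328902 ≈ 573.50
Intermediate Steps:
y(c) = c² + 2*c (y(c) = 2*c + c² = c² + 2*c)
t = 328246 (t = 31222 + 544*(2 + 544) = 31222 + 544*546 = 31222 + 297024 = 328246)
√(t + f(285, S(28))) = √(328246 + (941 - 1*285)) = √(328246 + (941 - 285)) = √(328246 + 656) = √328902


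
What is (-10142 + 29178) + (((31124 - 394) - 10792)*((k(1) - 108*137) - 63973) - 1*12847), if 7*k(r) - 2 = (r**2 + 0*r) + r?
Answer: -10993351179/7 ≈ -1.5705e+9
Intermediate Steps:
k(r) = 2/7 + r/7 + r**2/7 (k(r) = 2/7 + ((r**2 + 0*r) + r)/7 = 2/7 + ((r**2 + 0) + r)/7 = 2/7 + (r**2 + r)/7 = 2/7 + (r + r**2)/7 = 2/7 + (r/7 + r**2/7) = 2/7 + r/7 + r**2/7)
(-10142 + 29178) + (((31124 - 394) - 10792)*((k(1) - 108*137) - 63973) - 1*12847) = (-10142 + 29178) + (((31124 - 394) - 10792)*(((2/7 + (1/7)*1 + (1/7)*1**2) - 108*137) - 63973) - 1*12847) = 19036 + ((30730 - 10792)*(((2/7 + 1/7 + (1/7)*1) - 14796) - 63973) - 12847) = 19036 + (19938*(((2/7 + 1/7 + 1/7) - 14796) - 63973) - 12847) = 19036 + (19938*((4/7 - 14796) - 63973) - 12847) = 19036 + (19938*(-103568/7 - 63973) - 12847) = 19036 + (19938*(-551379/7) - 12847) = 19036 + (-10993394502/7 - 12847) = 19036 - 10993484431/7 = -10993351179/7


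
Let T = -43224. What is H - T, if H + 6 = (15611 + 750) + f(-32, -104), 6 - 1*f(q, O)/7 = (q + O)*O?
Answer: -39387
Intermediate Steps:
f(q, O) = 42 - 7*O*(O + q) (f(q, O) = 42 - 7*(q + O)*O = 42 - 7*(O + q)*O = 42 - 7*O*(O + q))
H = -82611 (H = -6 + ((15611 + 750) + (42 - 7*(-104)² - 7*(-104)*(-32))) = -6 + (16361 + (42 - 7*10816 - 23296)) = -6 + (16361 + (42 - 75712 - 23296)) = -6 + (16361 - 98966) = -6 - 82605 = -82611)
H - T = -82611 - 1*(-43224) = -82611 + 43224 = -39387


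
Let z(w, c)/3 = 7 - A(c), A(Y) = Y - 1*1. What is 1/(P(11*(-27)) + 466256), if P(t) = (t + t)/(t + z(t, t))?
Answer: 103/48024269 ≈ 2.1447e-6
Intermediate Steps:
A(Y) = -1 + Y (A(Y) = Y - 1 = -1 + Y)
z(w, c) = 24 - 3*c (z(w, c) = 3*(7 - (-1 + c)) = 3*(7 + (1 - c)) = 3*(8 - c) = 24 - 3*c)
P(t) = 2*t/(24 - 2*t) (P(t) = (t + t)/(t + (24 - 3*t)) = (2*t)/(24 - 2*t) = 2*t/(24 - 2*t))
1/(P(11*(-27)) + 466256) = 1/((11*(-27))/(12 - 11*(-27)) + 466256) = 1/(-297/(12 - 1*(-297)) + 466256) = 1/(-297/(12 + 297) + 466256) = 1/(-297/309 + 466256) = 1/(-297*1/309 + 466256) = 1/(-99/103 + 466256) = 1/(48024269/103) = 103/48024269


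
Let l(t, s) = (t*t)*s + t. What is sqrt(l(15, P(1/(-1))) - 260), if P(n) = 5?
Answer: 4*sqrt(55) ≈ 29.665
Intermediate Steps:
l(t, s) = t + s*t**2 (l(t, s) = t**2*s + t = s*t**2 + t = t + s*t**2)
sqrt(l(15, P(1/(-1))) - 260) = sqrt(15*(1 + 5*15) - 260) = sqrt(15*(1 + 75) - 260) = sqrt(15*76 - 260) = sqrt(1140 - 260) = sqrt(880) = 4*sqrt(55)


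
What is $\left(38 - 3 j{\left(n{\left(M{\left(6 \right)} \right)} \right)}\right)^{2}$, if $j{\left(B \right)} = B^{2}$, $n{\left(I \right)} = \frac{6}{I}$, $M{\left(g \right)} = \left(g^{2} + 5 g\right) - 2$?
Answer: $\frac{1512043225}{1048576} \approx 1442.0$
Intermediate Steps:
$M{\left(g \right)} = -2 + g^{2} + 5 g$
$\left(38 - 3 j{\left(n{\left(M{\left(6 \right)} \right)} \right)}\right)^{2} = \left(38 - 3 \left(\frac{6}{-2 + 6^{2} + 5 \cdot 6}\right)^{2}\right)^{2} = \left(38 - 3 \left(\frac{6}{-2 + 36 + 30}\right)^{2}\right)^{2} = \left(38 - 3 \left(\frac{6}{64}\right)^{2}\right)^{2} = \left(38 - 3 \left(6 \cdot \frac{1}{64}\right)^{2}\right)^{2} = \left(38 - 3 \left(\frac{3}{32}\right)^{2}\right)^{2} = \left(38 - \frac{27}{1024}\right)^{2} = \left(\frac{38885}{1024}\right)^{2} = \frac{1512043225}{1048576}$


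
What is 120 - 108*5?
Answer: -420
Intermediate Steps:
120 - 108*5 = 120 - 6*90 = 120 - 540 = -420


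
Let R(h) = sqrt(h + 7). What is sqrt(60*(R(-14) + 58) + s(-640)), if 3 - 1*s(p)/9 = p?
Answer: sqrt(9267 + 60*I*sqrt(7)) ≈ 96.269 + 0.8245*I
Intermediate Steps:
R(h) = sqrt(7 + h)
s(p) = 27 - 9*p
sqrt(60*(R(-14) + 58) + s(-640)) = sqrt(60*(sqrt(7 - 14) + 58) + (27 - 9*(-640))) = sqrt(60*(sqrt(-7) + 58) + (27 + 5760)) = sqrt(60*(I*sqrt(7) + 58) + 5787) = sqrt(60*(58 + I*sqrt(7)) + 5787) = sqrt((3480 + 60*I*sqrt(7)) + 5787) = sqrt(9267 + 60*I*sqrt(7))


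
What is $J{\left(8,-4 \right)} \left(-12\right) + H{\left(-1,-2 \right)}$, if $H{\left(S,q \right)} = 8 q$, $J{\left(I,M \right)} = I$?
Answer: $-112$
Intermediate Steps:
$J{\left(8,-4 \right)} \left(-12\right) + H{\left(-1,-2 \right)} = 8 \left(-12\right) + 8 \left(-2\right) = -96 - 16 = -112$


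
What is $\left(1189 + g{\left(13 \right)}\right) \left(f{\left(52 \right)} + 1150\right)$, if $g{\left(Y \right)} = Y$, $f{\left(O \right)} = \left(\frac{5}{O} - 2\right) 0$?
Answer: $1382300$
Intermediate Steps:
$f{\left(O \right)} = 0$ ($f{\left(O \right)} = \left(-2 + \frac{5}{O}\right) 0 = 0$)
$\left(1189 + g{\left(13 \right)}\right) \left(f{\left(52 \right)} + 1150\right) = \left(1189 + 13\right) \left(0 + 1150\right) = 1202 \cdot 1150 = 1382300$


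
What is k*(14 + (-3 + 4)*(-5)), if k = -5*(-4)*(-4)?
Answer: -720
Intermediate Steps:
k = -80 (k = 20*(-4) = -80)
k*(14 + (-3 + 4)*(-5)) = -80*(14 + (-3 + 4)*(-5)) = -80*(14 + 1*(-5)) = -80*(14 - 5) = -80*9 = -720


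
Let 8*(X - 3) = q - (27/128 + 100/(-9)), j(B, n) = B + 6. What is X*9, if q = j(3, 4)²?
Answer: 133517/1024 ≈ 130.39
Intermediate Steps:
j(B, n) = 6 + B
q = 81 (q = (6 + 3)² = 9² = 81)
X = 133517/9216 (X = 3 + (81 - (27/128 + 100/(-9)))/8 = 3 + (81 - (27*(1/128) + 100*(-⅑)))/8 = 3 + (81 - (27/128 - 100/9))/8 = 3 + (81 - 1*(-12557/1152))/8 = 3 + (81 + 12557/1152)/8 = 3 + (⅛)*(105869/1152) = 3 + 105869/9216 = 133517/9216 ≈ 14.488)
X*9 = (133517/9216)*9 = 133517/1024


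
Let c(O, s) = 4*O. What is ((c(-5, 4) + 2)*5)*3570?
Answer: -321300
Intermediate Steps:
((c(-5, 4) + 2)*5)*3570 = ((4*(-5) + 2)*5)*3570 = ((-20 + 2)*5)*3570 = -18*5*3570 = -90*3570 = -321300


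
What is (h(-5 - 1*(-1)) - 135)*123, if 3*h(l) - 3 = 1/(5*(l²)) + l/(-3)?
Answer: -3942437/240 ≈ -16427.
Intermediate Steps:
h(l) = 1 - l/9 + 1/(15*l²) (h(l) = 1 + (1/(5*(l²)) + l/(-3))/3 = 1 + (1/(5*l²) + l*(-⅓))/3 = 1 + (1/(5*l²) - l/3)/3 = 1 + (-l/3 + 1/(5*l²))/3 = 1 + (-l/9 + 1/(15*l²)) = 1 - l/9 + 1/(15*l²))
(h(-5 - 1*(-1)) - 135)*123 = ((1 - (-5 - 1*(-1))/9 + 1/(15*(-5 - 1*(-1))²)) - 135)*123 = ((1 - (-5 + 1)/9 + 1/(15*(-5 + 1)²)) - 135)*123 = ((1 - ⅑*(-4) + (1/15)/(-4)²) - 135)*123 = ((1 + 4/9 + (1/15)*(1/16)) - 135)*123 = ((1 + 4/9 + 1/240) - 135)*123 = (1043/720 - 135)*123 = -96157/720*123 = -3942437/240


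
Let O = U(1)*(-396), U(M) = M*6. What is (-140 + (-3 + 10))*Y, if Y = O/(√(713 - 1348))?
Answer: -316008*I*√635/635 ≈ -12540.0*I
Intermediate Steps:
U(M) = 6*M
O = -2376 (O = (6*1)*(-396) = 6*(-396) = -2376)
Y = 2376*I*√635/635 (Y = -2376/√(713 - 1348) = -2376*(-I*√635/635) = -(-2376)*I*√635/635 = 2376*I*√635/635 ≈ 94.289*I)
(-140 + (-3 + 10))*Y = (-140 + (-3 + 10))*(2376*I*√635/635) = (-140 + 7)*(2376*I*√635/635) = -316008*I*√635/635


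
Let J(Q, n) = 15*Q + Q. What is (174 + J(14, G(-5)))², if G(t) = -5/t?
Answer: 158404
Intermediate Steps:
J(Q, n) = 16*Q
(174 + J(14, G(-5)))² = (174 + 16*14)² = (174 + 224)² = 398² = 158404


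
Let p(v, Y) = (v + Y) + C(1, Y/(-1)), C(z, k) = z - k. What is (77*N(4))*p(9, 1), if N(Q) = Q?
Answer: 3696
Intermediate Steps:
p(v, Y) = 1 + v + 2*Y (p(v, Y) = (v + Y) + (1 - Y/(-1)) = (Y + v) + (1 - Y*(-1)) = (Y + v) + (1 - (-1)*Y) = (Y + v) + (1 + Y) = 1 + v + 2*Y)
(77*N(4))*p(9, 1) = (77*4)*(1 + 9 + 2*1) = 308*(1 + 9 + 2) = 308*12 = 3696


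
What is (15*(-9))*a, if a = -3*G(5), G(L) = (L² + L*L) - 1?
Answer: 19845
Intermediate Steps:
G(L) = -1 + 2*L² (G(L) = (L² + L²) - 1 = 2*L² - 1 = -1 + 2*L²)
a = -147 (a = -3*(-1 + 2*5²) = -3*(-1 + 2*25) = -3*(-1 + 50) = -3*49 = -147)
(15*(-9))*a = (15*(-9))*(-147) = -135*(-147) = 19845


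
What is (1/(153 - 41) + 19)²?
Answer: 4532641/12544 ≈ 361.34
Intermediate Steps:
(1/(153 - 41) + 19)² = (1/112 + 19)² = (2129/112)² = 4532641/12544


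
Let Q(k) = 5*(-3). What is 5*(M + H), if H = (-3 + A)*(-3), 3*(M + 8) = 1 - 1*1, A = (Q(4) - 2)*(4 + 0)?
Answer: 1025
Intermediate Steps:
Q(k) = -15
A = -68 (A = (-15 - 2)*(4 + 0) = -17*4 = -68)
M = -8 (M = -8 + (1 - 1*1)/3 = -8 + (1 - 1)/3 = -8 + (1/3)*0 = -8 + 0 = -8)
H = 213 (H = (-3 - 68)*(-3) = -71*(-3) = 213)
5*(M + H) = 5*(-8 + 213) = 5*205 = 1025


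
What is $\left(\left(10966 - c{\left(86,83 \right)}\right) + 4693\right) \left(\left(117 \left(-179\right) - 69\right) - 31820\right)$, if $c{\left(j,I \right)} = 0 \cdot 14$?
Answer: $-827296288$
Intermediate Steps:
$c{\left(j,I \right)} = 0$
$\left(\left(10966 - c{\left(86,83 \right)}\right) + 4693\right) \left(\left(117 \left(-179\right) - 69\right) - 31820\right) = \left(\left(10966 - 0\right) + 4693\right) \left(\left(117 \left(-179\right) - 69\right) - 31820\right) = \left(\left(10966 + 0\right) + 4693\right) \left(\left(-20943 - 69\right) - 31820\right) = \left(10966 + 4693\right) \left(-21012 - 31820\right) = 15659 \left(-52832\right) = -827296288$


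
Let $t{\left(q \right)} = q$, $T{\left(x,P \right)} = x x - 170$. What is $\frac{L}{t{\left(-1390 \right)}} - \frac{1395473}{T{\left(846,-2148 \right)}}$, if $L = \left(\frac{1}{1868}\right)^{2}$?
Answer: $- \frac{3384230899756413}{1735306152925280} \approx -1.9502$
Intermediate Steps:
$T{\left(x,P \right)} = -170 + x^{2}$ ($T{\left(x,P \right)} = x^{2} - 170 = -170 + x^{2}$)
$L = \frac{1}{3489424}$ ($L = \left(\frac{1}{1868}\right)^{2} = \frac{1}{3489424} \approx 2.8658 \cdot 10^{-7}$)
$\frac{L}{t{\left(-1390 \right)}} - \frac{1395473}{T{\left(846,-2148 \right)}} = \frac{1}{3489424 \left(-1390\right)} - \frac{1395473}{-170 + 846^{2}} = \frac{1}{3489424} \left(- \frac{1}{1390}\right) - \frac{1395473}{-170 + 715716} = - \frac{1}{4850299360} - \frac{1395473}{715546} = - \frac{3384230899756413}{1735306152925280}$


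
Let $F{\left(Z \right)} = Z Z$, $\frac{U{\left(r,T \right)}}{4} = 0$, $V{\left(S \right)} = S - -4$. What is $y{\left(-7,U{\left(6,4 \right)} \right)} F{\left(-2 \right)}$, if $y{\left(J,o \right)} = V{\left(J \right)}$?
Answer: $-12$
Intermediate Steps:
$V{\left(S \right)} = 4 + S$ ($V{\left(S \right)} = S + 4 = 4 + S$)
$U{\left(r,T \right)} = 0$ ($U{\left(r,T \right)} = 4 \cdot 0 = 0$)
$y{\left(J,o \right)} = 4 + J$
$F{\left(Z \right)} = Z^{2}$
$y{\left(-7,U{\left(6,4 \right)} \right)} F{\left(-2 \right)} = \left(4 - 7\right) \left(-2\right)^{2} = \left(-3\right) 4 = -12$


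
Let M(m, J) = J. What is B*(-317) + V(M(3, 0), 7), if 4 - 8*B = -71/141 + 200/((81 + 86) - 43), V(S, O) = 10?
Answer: -3655615/34968 ≈ -104.54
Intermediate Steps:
B = 12635/34968 (B = ½ - (-71/141 + 200/((81 + 86) - 43))/8 = ½ - (-71*1/141 + 200/(167 - 43))/8 = ½ - (-71/141 + 200/124)/8 = ½ - (-71/141 + 200*(1/124))/8 = ½ - (-71/141 + 50/31)/8 = ½ - ⅛*4849/4371 = ½ - 4849/34968 = 12635/34968 ≈ 0.36133)
B*(-317) + V(M(3, 0), 7) = (12635/34968)*(-317) + 10 = -4005295/34968 + 10 = -3655615/34968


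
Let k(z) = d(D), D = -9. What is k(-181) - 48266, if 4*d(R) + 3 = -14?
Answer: -193081/4 ≈ -48270.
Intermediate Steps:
d(R) = -17/4 (d(R) = -¾ + (¼)*(-14) = -¾ - 7/2 = -17/4)
k(z) = -17/4
k(-181) - 48266 = -17/4 - 48266 = -193081/4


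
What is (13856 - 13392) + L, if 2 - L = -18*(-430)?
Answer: -7274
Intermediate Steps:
L = -7738 (L = 2 - (-18)*(-430) = 2 - 1*7740 = 2 - 7740 = -7738)
(13856 - 13392) + L = (13856 - 13392) - 7738 = 464 - 7738 = -7274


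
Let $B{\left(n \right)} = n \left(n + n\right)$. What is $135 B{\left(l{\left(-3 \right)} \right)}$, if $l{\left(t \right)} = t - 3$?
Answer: $9720$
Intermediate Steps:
$l{\left(t \right)} = -3 + t$
$B{\left(n \right)} = 2 n^{2}$ ($B{\left(n \right)} = n 2 n = 2 n^{2}$)
$135 B{\left(l{\left(-3 \right)} \right)} = 135 \cdot 2 \left(-3 - 3\right)^{2} = 135 \cdot 2 \left(-6\right)^{2} = 135 \cdot 2 \cdot 36 = 135 \cdot 72 = 9720$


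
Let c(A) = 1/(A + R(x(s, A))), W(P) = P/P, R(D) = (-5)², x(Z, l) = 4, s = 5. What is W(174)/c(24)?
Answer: 49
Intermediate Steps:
R(D) = 25
W(P) = 1
c(A) = 1/(25 + A) (c(A) = 1/(A + 25) = 1/(25 + A))
W(174)/c(24) = 1/1/(25 + 24) = 1/1/49 = 1/(1/49) = 1*49 = 49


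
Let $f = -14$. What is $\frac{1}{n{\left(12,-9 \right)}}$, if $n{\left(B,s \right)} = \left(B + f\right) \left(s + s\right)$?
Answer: $\frac{1}{36} \approx 0.027778$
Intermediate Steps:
$n{\left(B,s \right)} = 2 s \left(-14 + B\right)$ ($n{\left(B,s \right)} = \left(B - 14\right) \left(s + s\right) = \left(-14 + B\right) 2 s = 2 s \left(-14 + B\right)$)
$\frac{1}{n{\left(12,-9 \right)}} = \frac{1}{2 \left(-9\right) \left(-14 + 12\right)} = \frac{1}{2 \left(-9\right) \left(-2\right)} = \frac{1}{36}$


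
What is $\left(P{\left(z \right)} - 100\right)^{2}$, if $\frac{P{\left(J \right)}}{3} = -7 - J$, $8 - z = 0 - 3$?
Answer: $23716$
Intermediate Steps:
$z = 11$ ($z = 8 - \left(0 - 3\right) = 8 - -3 = 8 + 3 = 11$)
$P{\left(J \right)} = -21 - 3 J$ ($P{\left(J \right)} = 3 \left(-7 - J\right) = -21 - 3 J$)
$\left(P{\left(z \right)} - 100\right)^{2} = \left(\left(-21 - 33\right) - 100\right)^{2} = \left(-54 - 100\right)^{2} = \left(-154\right)^{2} = 23716$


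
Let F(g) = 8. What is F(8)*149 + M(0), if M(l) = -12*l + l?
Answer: 1192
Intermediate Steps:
M(l) = -11*l
F(8)*149 + M(0) = 8*149 - 11*0 = 1192 + 0 = 1192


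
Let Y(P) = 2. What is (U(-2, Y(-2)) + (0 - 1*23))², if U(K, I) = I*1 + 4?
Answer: 289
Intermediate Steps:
U(K, I) = 4 + I (U(K, I) = I + 4 = 4 + I)
(U(-2, Y(-2)) + (0 - 1*23))² = ((4 + 2) + (0 - 1*23))² = (6 + (0 - 23))² = (6 - 23)² = (-17)² = 289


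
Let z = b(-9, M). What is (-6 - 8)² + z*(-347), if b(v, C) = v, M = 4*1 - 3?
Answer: 3319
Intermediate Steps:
M = 1 (M = 4 - 3 = 1)
z = -9
(-6 - 8)² + z*(-347) = (-6 - 8)² - 9*(-347) = (-14)² + 3123 = 196 + 3123 = 3319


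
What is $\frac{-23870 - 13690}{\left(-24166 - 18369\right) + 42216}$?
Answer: $\frac{37560}{319} \approx 117.74$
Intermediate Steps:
$\frac{-23870 - 13690}{\left(-24166 - 18369\right) + 42216} = - \frac{37560}{\left(-24166 - 18369\right) + 42216} = - \frac{37560}{-42535 + 42216} = - \frac{37560}{-319} = \left(-37560\right) \left(- \frac{1}{319}\right) = \frac{37560}{319}$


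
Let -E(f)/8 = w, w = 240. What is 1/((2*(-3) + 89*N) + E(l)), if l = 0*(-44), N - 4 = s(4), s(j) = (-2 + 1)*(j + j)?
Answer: -1/2282 ≈ -0.00043821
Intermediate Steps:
s(j) = -2*j
N = -4 (N = 4 - 2*4 = 4 - 8 = -4)
l = 0
E(f) = -1920 (E(f) = -8*240 = -1920)
1/((2*(-3) + 89*N) + E(l)) = 1/((2*(-3) + 89*(-4)) - 1920) = 1/((-6 - 356) - 1920) = 1/(-362 - 1920) = 1/(-2282) = -1/2282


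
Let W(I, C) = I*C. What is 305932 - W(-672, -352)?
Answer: 69388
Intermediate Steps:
W(I, C) = C*I
305932 - W(-672, -352) = 305932 - (-352)*(-672) = 305932 - 1*236544 = 305932 - 236544 = 69388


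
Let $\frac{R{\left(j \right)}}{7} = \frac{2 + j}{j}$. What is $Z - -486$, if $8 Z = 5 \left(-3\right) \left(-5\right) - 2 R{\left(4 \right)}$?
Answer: $\frac{1971}{4} \approx 492.75$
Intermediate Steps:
$R{\left(j \right)} = \frac{7 \left(2 + j\right)}{j}$ ($R{\left(j \right)} = 7 \frac{2 + j}{j} = \frac{7 \left(2 + j\right)}{j}$)
$Z = \frac{27}{4}$ ($Z = \frac{5 \left(-3\right) \left(-5\right) - 2 \left(7 + \frac{14}{4}\right)}{8} = \frac{\left(-15\right) \left(-5\right) - 2 \left(7 + 14 \cdot \frac{1}{4}\right)}{8} = \frac{75 - 2 \left(7 + \frac{7}{2}\right)}{8} = \frac{75 - 21}{8} = \frac{1}{8} \cdot 54 = \frac{27}{4} \approx 6.75$)
$Z - -486 = \frac{27}{4} - -486 = \frac{27}{4} + 486 = \frac{1971}{4}$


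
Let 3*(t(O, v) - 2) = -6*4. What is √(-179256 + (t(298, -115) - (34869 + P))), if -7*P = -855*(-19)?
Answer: 4*I*√648669/7 ≈ 460.23*I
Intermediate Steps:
t(O, v) = -6 (t(O, v) = 2 + (-6*4)/3 = 2 + (⅓)*(-24) = 2 - 8 = -6)
P = -16245/7 (P = -(-855)*(-19)/7 = -⅐*16245 = -16245/7 ≈ -2320.7)
√(-179256 + (t(298, -115) - (34869 + P))) = √(-179256 + (-6 - (34869 - 16245/7))) = √(-179256 + (-6 - 1*227838/7)) = √(-179256 + (-6 - 227838/7)) = √(-179256 - 227880/7) = √(-1482672/7) = 4*I*√648669/7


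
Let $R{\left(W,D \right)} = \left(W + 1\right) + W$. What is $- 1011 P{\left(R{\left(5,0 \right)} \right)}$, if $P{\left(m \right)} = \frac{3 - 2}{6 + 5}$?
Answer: $- \frac{1011}{11} \approx -91.909$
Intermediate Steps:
$R{\left(W,D \right)} = 1 + 2 W$ ($R{\left(W,D \right)} = \left(1 + W\right) + W = 1 + 2 W$)
$P{\left(m \right)} = \frac{1}{11}$ ($P{\left(m \right)} = 1 \cdot \frac{1}{11} = \frac{1}{11}$)
$- 1011 P{\left(R{\left(5,0 \right)} \right)} = \left(-1011\right) \frac{1}{11} = - \frac{1011}{11}$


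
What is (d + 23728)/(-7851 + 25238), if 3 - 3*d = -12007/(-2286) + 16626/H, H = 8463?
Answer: 459024611963/336376169766 ≈ 1.3646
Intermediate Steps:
d = -27194341/19346418 (d = 1 - (-12007/(-2286) + 16626/8463)/3 = 1 - (-12007*(-1/2286) + 16626*(1/8463))/3 = 1 - (12007/2286 + 5542/2821)/3 = 1 - ⅓*46540759/6448806 = 1 - 46540759/19346418 = -27194341/19346418 ≈ -1.4057)
(d + 23728)/(-7851 + 25238) = (-27194341/19346418 + 23728)/(-7851 + 25238) = (459024611963/19346418)/17387 = (459024611963/19346418)*(1/17387) = 459024611963/336376169766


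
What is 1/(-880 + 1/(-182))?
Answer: -182/160161 ≈ -0.0011364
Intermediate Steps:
1/(-880 + 1/(-182)) = 1/(-880 - 1/182) = 1/(-160161/182) = -182/160161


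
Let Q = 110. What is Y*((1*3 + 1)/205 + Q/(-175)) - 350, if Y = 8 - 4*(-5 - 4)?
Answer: -540706/1435 ≈ -376.80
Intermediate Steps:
Y = 44 (Y = 8 - 4*(-9) = 8 + 36 = 44)
Y*((1*3 + 1)/205 + Q/(-175)) - 350 = 44*((1*3 + 1)/205 + 110/(-175)) - 350 = 44*((3 + 1)*(1/205) + 110*(-1/175)) - 350 = 44*(4*(1/205) - 22/35) - 350 = 44*(4/205 - 22/35) - 350 = 44*(-874/1435) - 350 = -38456/1435 - 350 = -540706/1435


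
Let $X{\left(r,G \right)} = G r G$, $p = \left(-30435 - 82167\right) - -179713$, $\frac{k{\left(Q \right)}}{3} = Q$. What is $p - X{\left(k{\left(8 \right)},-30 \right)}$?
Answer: $45511$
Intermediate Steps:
$k{\left(Q \right)} = 3 Q$
$p = 67111$ ($p = \left(-30435 - 82167\right) + 179713 = -112602 + 179713 = 67111$)
$X{\left(r,G \right)} = r G^{2}$
$p - X{\left(k{\left(8 \right)},-30 \right)} = 67111 - 3 \cdot 8 \left(-30\right)^{2} = 67111 - 24 \cdot 900 = 67111 - 21600 = 45511$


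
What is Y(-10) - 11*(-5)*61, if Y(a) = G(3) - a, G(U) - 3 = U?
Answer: 3371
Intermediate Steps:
G(U) = 3 + U
Y(a) = 6 - a (Y(a) = (3 + 3) - a = 6 - a)
Y(-10) - 11*(-5)*61 = (6 - 1*(-10)) - 11*(-5)*61 = (6 + 10) + 55*61 = 16 + 3355 = 3371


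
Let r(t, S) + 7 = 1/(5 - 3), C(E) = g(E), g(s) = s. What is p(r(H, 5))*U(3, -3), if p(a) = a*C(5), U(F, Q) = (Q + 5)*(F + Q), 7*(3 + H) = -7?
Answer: 0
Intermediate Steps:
C(E) = E
H = -4 (H = -3 + (1/7)*(-7) = -3 - 1 = -4)
U(F, Q) = (5 + Q)*(F + Q)
r(t, S) = -13/2 (r(t, S) = -7 + 1/(5 - 3) = -7 + 1/2 = -13/2)
p(a) = 5*a (p(a) = a*5 = 5*a)
p(r(H, 5))*U(3, -3) = (5*(-13/2))*((-3)**2 + 5*3 + 5*(-3) + 3*(-3)) = -65*(9 + 15 - 15 - 9)/2 = -65/2*0 = 0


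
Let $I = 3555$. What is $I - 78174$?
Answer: $-74619$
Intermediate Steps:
$I - 78174 = 3555 - 78174 = -74619$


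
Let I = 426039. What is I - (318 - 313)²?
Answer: 426014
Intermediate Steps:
I - (318 - 313)² = 426039 - (318 - 313)² = 426039 - 1*5² = 426039 - 1*25 = 426039 - 25 = 426014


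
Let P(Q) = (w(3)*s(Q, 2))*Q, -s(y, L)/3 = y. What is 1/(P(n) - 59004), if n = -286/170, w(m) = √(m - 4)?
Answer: -31111572500/1835707261804691 + 1221025*I/500647435037643 ≈ -1.6948e-5 + 2.4389e-9*I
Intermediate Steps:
w(m) = √(-4 + m)
s(y, L) = -3*y
n = -143/85 (n = -286*1/170 = -143/85 ≈ -1.6824)
P(Q) = -3*I*Q² (P(Q) = (√(-4 + 3)*(-3*Q))*Q = (√(-1)*(-3*Q))*Q = (I*(-3*Q))*Q = (-3*I*Q)*Q = -3*I*Q²)
1/(P(n) - 59004) = 1/(-3*I*(-143/85)² - 59004) = 1/(-3*I*20449/7225 - 59004) = 1/(-61347*I/7225 - 59004) = 1/(-59004 - 61347*I/7225) = 52200625*(-59004 + 61347*I/7225)/181735018918664409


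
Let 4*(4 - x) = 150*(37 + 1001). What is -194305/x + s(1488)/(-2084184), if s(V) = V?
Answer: 16871227403/3379938561 ≈ 4.9916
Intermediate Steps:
x = -38921 (x = 4 - 75*(37 + 1001)/2 = 4 - 75*1038/2 = 4 - 1/4*155700 = 4 - 38925 = -38921)
-194305/x + s(1488)/(-2084184) = -194305/(-38921) + 1488/(-2084184) = -194305*(-1/38921) + 1488*(-1/2084184) = 194305/38921 - 62/86841 = 16871227403/3379938561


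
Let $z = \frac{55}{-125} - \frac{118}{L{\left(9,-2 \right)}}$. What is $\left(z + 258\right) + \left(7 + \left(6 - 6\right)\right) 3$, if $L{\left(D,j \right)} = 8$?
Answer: $\frac{26381}{100} \approx 263.81$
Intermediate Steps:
$z = - \frac{1519}{100}$ ($z = \frac{55}{-125} - \frac{118}{8} = 55 \left(- \frac{1}{125}\right) - \frac{59}{4} = - \frac{11}{25} - \frac{59}{4} = - \frac{1519}{100} \approx -15.19$)
$\left(z + 258\right) + \left(7 + \left(6 - 6\right)\right) 3 = \left(- \frac{1519}{100} + 258\right) + \left(7 + \left(6 - 6\right)\right) 3 = \frac{24281}{100} + \left(7 + \left(6 - 6\right)\right) 3 = \frac{24281}{100} + \left(7 + 0\right) 3 = \frac{24281}{100} + 7 \cdot 3 = \frac{24281}{100} + 21 = \frac{26381}{100}$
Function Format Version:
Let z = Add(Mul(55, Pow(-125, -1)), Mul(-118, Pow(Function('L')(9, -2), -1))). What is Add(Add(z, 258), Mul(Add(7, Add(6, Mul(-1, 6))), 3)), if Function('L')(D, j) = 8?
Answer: Rational(26381, 100) ≈ 263.81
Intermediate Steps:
z = Rational(-1519, 100) (z = Add(Mul(55, Pow(-125, -1)), Mul(-118, Pow(8, -1))) = Add(Mul(55, Rational(-1, 125)), Mul(-118, Rational(1, 8))) = Add(Rational(-11, 25), Rational(-59, 4)) = Rational(-1519, 100) ≈ -15.190)
Add(Add(z, 258), Mul(Add(7, Add(6, Mul(-1, 6))), 3)) = Add(Add(Rational(-1519, 100), 258), Mul(Add(7, Add(6, Mul(-1, 6))), 3)) = Add(Rational(24281, 100), Mul(Add(7, Add(6, -6)), 3)) = Add(Rational(24281, 100), Mul(Add(7, 0), 3)) = Add(Rational(24281, 100), Mul(7, 3)) = Add(Rational(24281, 100), 21) = Rational(26381, 100)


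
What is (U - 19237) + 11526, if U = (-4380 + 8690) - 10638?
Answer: -14039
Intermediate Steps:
U = -6328 (U = 4310 - 10638 = -6328)
(U - 19237) + 11526 = (-6328 - 19237) + 11526 = -25565 + 11526 = -14039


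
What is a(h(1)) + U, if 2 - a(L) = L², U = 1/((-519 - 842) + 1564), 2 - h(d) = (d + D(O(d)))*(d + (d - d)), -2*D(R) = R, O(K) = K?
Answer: -199/812 ≈ -0.24507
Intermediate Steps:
D(R) = -R/2
h(d) = 2 - d²/2 (h(d) = 2 - (d - d/2)*(d + (d - d)) = 2 - d/2*(d + 0) = 2 - d/2*d = 2 - d²/2)
U = 1/203 (U = 1/(-1361 + 1564) = 1/203 ≈ 0.0049261)
a(L) = 2 - L²
a(h(1)) + U = (2 - (2 - ½*1²)²) + 1/203 = (2 - (2 - ½*1)²) + 1/203 = (2 - (2 - ½)²) + 1/203 = (2 - (3/2)²) + 1/203 = (2 - 1*9/4) + 1/203 = (2 - 9/4) + 1/203 = -¼ + 1/203 = -199/812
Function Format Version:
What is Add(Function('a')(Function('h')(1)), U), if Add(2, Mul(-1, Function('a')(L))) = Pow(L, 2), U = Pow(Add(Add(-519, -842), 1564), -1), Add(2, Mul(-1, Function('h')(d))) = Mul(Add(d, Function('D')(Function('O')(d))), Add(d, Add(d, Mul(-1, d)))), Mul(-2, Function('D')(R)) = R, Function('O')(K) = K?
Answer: Rational(-199, 812) ≈ -0.24507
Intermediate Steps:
Function('D')(R) = Mul(Rational(-1, 2), R)
Function('h')(d) = Add(2, Mul(Rational(-1, 2), Pow(d, 2))) (Function('h')(d) = Add(2, Mul(-1, Mul(Add(d, Mul(Rational(-1, 2), d)), Add(d, Add(d, Mul(-1, d)))))) = Add(2, Mul(-1, Mul(Mul(Rational(1, 2), d), Add(d, 0)))) = Add(2, Mul(-1, Mul(Mul(Rational(1, 2), d), d))) = Add(2, Mul(-1, Mul(Rational(1, 2), Pow(d, 2)))) = Add(2, Mul(Rational(-1, 2), Pow(d, 2))))
U = Rational(1, 203) (U = Pow(Add(-1361, 1564), -1) = Pow(203, -1) = Rational(1, 203) ≈ 0.0049261)
Function('a')(L) = Add(2, Mul(-1, Pow(L, 2)))
Add(Function('a')(Function('h')(1)), U) = Add(Add(2, Mul(-1, Pow(Add(2, Mul(Rational(-1, 2), Pow(1, 2))), 2))), Rational(1, 203)) = Add(Add(2, Mul(-1, Pow(Add(2, Mul(Rational(-1, 2), 1)), 2))), Rational(1, 203)) = Add(Add(2, Mul(-1, Pow(Add(2, Rational(-1, 2)), 2))), Rational(1, 203)) = Add(Add(2, Mul(-1, Pow(Rational(3, 2), 2))), Rational(1, 203)) = Add(Add(2, Mul(-1, Rational(9, 4))), Rational(1, 203)) = Add(Add(2, Rational(-9, 4)), Rational(1, 203)) = Add(Rational(-1, 4), Rational(1, 203)) = Rational(-199, 812)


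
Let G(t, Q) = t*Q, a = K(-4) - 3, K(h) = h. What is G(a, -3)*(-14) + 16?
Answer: -278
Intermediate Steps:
a = -7 (a = -4 - 3 = -7)
G(t, Q) = Q*t
G(a, -3)*(-14) + 16 = -3*(-7)*(-14) + 16 = 21*(-14) + 16 = -294 + 16 = -278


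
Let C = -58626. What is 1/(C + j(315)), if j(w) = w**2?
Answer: 1/40599 ≈ 2.4631e-5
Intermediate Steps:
1/(C + j(315)) = 1/(-58626 + 315**2) = 1/(-58626 + 99225) = 1/40599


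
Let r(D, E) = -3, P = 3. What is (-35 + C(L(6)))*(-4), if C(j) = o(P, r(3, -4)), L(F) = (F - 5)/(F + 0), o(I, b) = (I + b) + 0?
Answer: 140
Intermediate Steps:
o(I, b) = I + b
L(F) = (-5 + F)/F
C(j) = 0 (C(j) = 3 - 3 = 0)
(-35 + C(L(6)))*(-4) = (-35 + 0)*(-4) = -35*(-4) = 140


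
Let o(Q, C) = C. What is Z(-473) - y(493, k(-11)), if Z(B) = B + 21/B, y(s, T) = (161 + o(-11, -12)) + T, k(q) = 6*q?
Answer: -263009/473 ≈ -556.04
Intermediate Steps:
y(s, T) = 149 + T (y(s, T) = (161 - 12) + T = 149 + T)
Z(-473) - y(493, k(-11)) = (-473 + 21/(-473)) - (149 + 6*(-11)) = (-473 + 21*(-1/473)) - (149 - 66) = (-473 - 21/473) - 1*83 = -223750/473 - 83 = -263009/473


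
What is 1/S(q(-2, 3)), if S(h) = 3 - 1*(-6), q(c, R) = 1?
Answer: ⅑ ≈ 0.11111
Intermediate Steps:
S(h) = 9 (S(h) = 3 + 6 = 9)
1/S(q(-2, 3)) = 1/9 = ⅑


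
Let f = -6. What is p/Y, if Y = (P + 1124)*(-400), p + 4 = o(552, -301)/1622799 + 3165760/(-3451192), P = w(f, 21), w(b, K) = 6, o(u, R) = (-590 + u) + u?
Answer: 1721123872199/158216693671026000 ≈ 1.0878e-5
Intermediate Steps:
o(u, R) = -590 + 2*u
P = 6
p = -3442247744398/700073865801 (p = -4 + ((-590 + 2*552)/1622799 + 3165760/(-3451192)) = -4 + ((-590 + 1104)*(1/1622799) + 3165760*(-1/3451192)) = -4 + (514*(1/1622799) - 395720/431399) = -4 + (514/1622799 - 395720/431399) = -4 - 641952281194/700073865801 = -3442247744398/700073865801 ≈ -4.9170)
Y = -452000 (Y = (6 + 1124)*(-400) = 1130*(-400) = -452000)
p/Y = -3442247744398/700073865801/(-452000) = -3442247744398/700073865801*(-1/452000) = 1721123872199/158216693671026000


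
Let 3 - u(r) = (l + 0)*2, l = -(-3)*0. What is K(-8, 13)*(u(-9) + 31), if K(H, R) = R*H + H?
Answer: -3808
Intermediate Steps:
l = 0 (l = -1*0 = 0)
K(H, R) = H + H*R (K(H, R) = H*R + H = H + H*R)
u(r) = 3 (u(r) = 3 - (0 + 0)*2 = 3 - 0*2 = 3 - 1*0 = 3 + 0 = 3)
K(-8, 13)*(u(-9) + 31) = (-8*(1 + 13))*(3 + 31) = -8*14*34 = -112*34 = -3808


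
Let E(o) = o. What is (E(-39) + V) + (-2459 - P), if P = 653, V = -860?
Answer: -4011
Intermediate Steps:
(E(-39) + V) + (-2459 - P) = (-39 - 860) + (-2459 - 1*653) = -899 + (-2459 - 653) = -899 - 3112 = -4011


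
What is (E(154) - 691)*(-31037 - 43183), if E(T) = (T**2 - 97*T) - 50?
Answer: -596506140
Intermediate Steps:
E(T) = -50 + T**2 - 97*T
(E(154) - 691)*(-31037 - 43183) = ((-50 + 154**2 - 97*154) - 691)*(-31037 - 43183) = ((-50 + 23716 - 14938) - 691)*(-74220) = (8728 - 691)*(-74220) = 8037*(-74220) = -596506140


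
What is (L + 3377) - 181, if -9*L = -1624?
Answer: 30388/9 ≈ 3376.4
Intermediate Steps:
L = 1624/9 (L = -1/9*(-1624) = 1624/9 ≈ 180.44)
(L + 3377) - 181 = (1624/9 + 3377) - 181 = 32017/9 - 181 = 30388/9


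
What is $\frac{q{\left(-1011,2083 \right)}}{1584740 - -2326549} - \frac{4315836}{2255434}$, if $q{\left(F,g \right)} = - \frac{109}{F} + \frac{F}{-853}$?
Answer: $- \frac{7278719041855956400}{3803822304575838579} \approx -1.9135$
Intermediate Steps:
$q{\left(F,g \right)} = - \frac{109}{F} - \frac{F}{853}$ ($q{\left(F,g \right)} = - \frac{109}{F} + F \left(- \frac{1}{853}\right) = - \frac{109}{F} - \frac{F}{853}$)
$\frac{q{\left(-1011,2083 \right)}}{1584740 - -2326549} - \frac{4315836}{2255434} = \frac{- \frac{109}{-1011} - - \frac{1011}{853}}{1584740 - -2326549} - \frac{4315836}{2255434} = \frac{\left(-109\right) \left(- \frac{1}{1011}\right) + \frac{1011}{853}}{1584740 + 2326549} - \frac{2157918}{1127717} = \frac{\frac{109}{1011} + \frac{1011}{853}}{3911289} - \frac{2157918}{1127717} = \frac{1115098}{862383} \cdot \frac{1}{3911289} - \frac{2157918}{1127717} = \frac{1115098}{3373029141687} - \frac{2157918}{1127717} = - \frac{7278719041855956400}{3803822304575838579}$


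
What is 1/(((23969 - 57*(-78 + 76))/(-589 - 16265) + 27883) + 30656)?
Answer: 16854/986592223 ≈ 1.7083e-5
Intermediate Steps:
1/(((23969 - 57*(-78 + 76))/(-589 - 16265) + 27883) + 30656) = 1/(((23969 - 57*(-2))/(-16854) + 27883) + 30656) = 1/(((23969 + 114)*(-1/16854) + 27883) + 30656) = 1/((24083*(-1/16854) + 27883) + 30656) = 1/((-24083/16854 + 27883) + 30656) = 1/(469915999/16854 + 30656) = 1/(986592223/16854) = 16854/986592223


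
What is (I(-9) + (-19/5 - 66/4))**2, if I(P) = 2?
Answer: 33489/100 ≈ 334.89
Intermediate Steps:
(I(-9) + (-19/5 - 66/4))**2 = (2 + (-19/5 - 66/4))**2 = (2 + (-19*1/5 - 66*1/4))**2 = (2 + (-19/5 - 33/2))**2 = (2 - 203/10)**2 = (-183/10)**2 = 33489/100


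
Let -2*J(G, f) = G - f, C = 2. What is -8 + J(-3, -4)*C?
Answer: -9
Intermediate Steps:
J(G, f) = f/2 - G/2 (J(G, f) = -(G - f)/2 = f/2 - G/2)
-8 + J(-3, -4)*C = -8 + ((1/2)*(-4) - 1/2*(-3))*2 = -8 + (-2 + 3/2)*2 = -8 - 1/2*2 = -8 - 1 = -9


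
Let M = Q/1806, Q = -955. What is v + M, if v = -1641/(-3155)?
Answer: -49379/5697930 ≈ -0.0086661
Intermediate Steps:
v = 1641/3155 (v = -1641*(-1/3155) = 1641/3155 ≈ 0.52013)
M = -955/1806 ≈ -0.52879
v + M = 1641/3155 - 955/1806 = -49379/5697930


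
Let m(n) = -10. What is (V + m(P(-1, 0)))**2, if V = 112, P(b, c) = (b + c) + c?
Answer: 10404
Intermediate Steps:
P(b, c) = b + 2*c
(V + m(P(-1, 0)))**2 = (112 - 10)**2 = 102**2 = 10404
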